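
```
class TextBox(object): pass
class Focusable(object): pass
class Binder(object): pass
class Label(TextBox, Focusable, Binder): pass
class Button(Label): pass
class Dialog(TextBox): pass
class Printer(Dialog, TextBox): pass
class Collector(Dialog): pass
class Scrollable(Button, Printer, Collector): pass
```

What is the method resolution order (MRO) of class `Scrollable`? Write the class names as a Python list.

L[Scrollable] = Scrollable + merge(L[Button], L[Printer], L[Collector], [Button Printer Collector])
  take Button:  [Button Label TextBox Focusable Binder object] + [Printer Dialog TextBox object] + [Collector Dialog TextBox object] + [Button Printer Collector]
  take Label:  [Label TextBox Focusable Binder object] + [Printer Dialog TextBox object] + [Collector Dialog TextBox object] + [Printer Collector]
  take Printer:  [TextBox Focusable Binder object] + [Printer Dialog TextBox object] + [Collector Dialog TextBox object] + [Printer Collector]
  take Collector:  [TextBox Focusable Binder object] + [Dialog TextBox object] + [Collector Dialog TextBox object] + [Collector]
  take Dialog:  [TextBox Focusable Binder object] + [Dialog TextBox object] + [Dialog TextBox object]
  take TextBox:  [TextBox Focusable Binder object] + [TextBox object] + [TextBox object]
  take Focusable:  [Focusable Binder object] + [object] + [object]
  take Binder:  [Binder object] + [object] + [object]
  take object:  [object] + [object] + [object]

[Scrollable, Button, Label, Printer, Collector, Dialog, TextBox, Focusable, Binder, object]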